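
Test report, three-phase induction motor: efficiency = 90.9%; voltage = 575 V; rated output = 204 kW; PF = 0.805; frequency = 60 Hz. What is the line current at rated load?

280 A

P_out = 204 kW = 204000 W
P_in = P_out / η = 204000 / 0.909 = 224422 W
I_L = P_in / (√3·V_L·cosφ) = 224422 / (1.732 × 575 × 0.805) = 280 A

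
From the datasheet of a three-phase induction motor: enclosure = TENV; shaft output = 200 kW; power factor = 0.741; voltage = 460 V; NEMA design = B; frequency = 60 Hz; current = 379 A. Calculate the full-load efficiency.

P_out = 200 kW = 200000 W
P_in = √3·V_L·I_L·cosφ = 1.732 × 460 × 379 × 0.741 = 223750 W
η = P_out / P_in = 200000 / 223750 = 0.894 = 89.4%

89.4 %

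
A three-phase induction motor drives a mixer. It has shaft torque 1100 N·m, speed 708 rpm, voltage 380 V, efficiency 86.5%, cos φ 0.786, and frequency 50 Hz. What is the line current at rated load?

ω = 2π×708/60 = 74.14 rad/s; P_out = τω = 1100 × 74.14 = 81554 W
P_in = P_out / η = 81554 / 0.865 = 94282 W
I_L = P_in / (√3·V_L·cosφ) = 94282 / (1.732 × 380 × 0.786) = 182 A

182 A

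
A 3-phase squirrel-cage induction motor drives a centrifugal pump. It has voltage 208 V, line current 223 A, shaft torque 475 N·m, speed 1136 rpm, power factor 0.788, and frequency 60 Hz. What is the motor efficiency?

89.3 %

ω = 2π × 1136/60 = 119 rad/s; P_out = τω = 475 × 119 = 56525 W
P_in = √3·V_L·I_L·cosφ = 1.732 × 208 × 223 × 0.788 = 63306 W
η = P_out / P_in = 56525 / 63306 = 0.893 = 89.3%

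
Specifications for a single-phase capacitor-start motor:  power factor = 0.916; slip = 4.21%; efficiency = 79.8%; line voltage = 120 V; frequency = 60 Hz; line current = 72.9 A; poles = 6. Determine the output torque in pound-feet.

P_in = V·I·cosφ = 120 × 72.9 × 0.916 = 8013 W
P_out = η·P_in = 0.798 × 8013 = 6394 W
n_s = 120×60/6 = 1200 rpm; n = 1200×(1−0.0421) = 1149 rpm
ω = 2π×1149/60 = 120.3 rad/s
τ = P_out/ω = 6394/120.3 = 53.15 N·m
In lb·ft: 53.15/1.356 = 39.2 lb·ft

39.2 lb·ft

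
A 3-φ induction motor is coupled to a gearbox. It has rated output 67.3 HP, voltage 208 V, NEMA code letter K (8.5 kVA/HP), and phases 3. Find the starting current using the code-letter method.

S_LR = 8.5 × 67.3 = 572.05 kVA
I_LR = S_LR/(√3·V_L) = 572050/(1.732×208) = 1590 A

1590 A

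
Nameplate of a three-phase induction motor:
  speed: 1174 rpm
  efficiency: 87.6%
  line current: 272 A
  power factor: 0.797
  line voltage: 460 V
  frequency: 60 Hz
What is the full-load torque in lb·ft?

P_in = √3·V·I·cosφ = 1.732 × 460 × 272 × 0.797 = 172716 W
P_out = η·P_in = 0.876 × 172716 = 151299 W
n = 1174 rpm
ω = 2π×1174/60 = 122.9 rad/s
τ = P_out/ω = 151299/122.9 = 1231 N·m
In lb·ft: 1231/1.356 = 908 lb·ft

908 lb·ft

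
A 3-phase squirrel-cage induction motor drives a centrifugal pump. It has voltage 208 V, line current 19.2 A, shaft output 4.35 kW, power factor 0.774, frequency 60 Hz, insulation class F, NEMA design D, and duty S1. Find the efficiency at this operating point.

81.2 %

P_out = 4.35 kW = 4350 W
P_in = √3·V_L·I_L·cosφ = 1.732 × 208 × 19.2 × 0.774 = 5354 W
η = P_out / P_in = 4350 / 5354 = 0.812 = 81.2%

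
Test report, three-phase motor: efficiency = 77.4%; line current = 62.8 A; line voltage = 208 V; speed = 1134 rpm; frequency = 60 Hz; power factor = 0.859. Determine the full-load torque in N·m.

P_in = √3·V·I·cosφ = 1.732 × 208 × 62.8 × 0.859 = 19434 W
P_out = η·P_in = 0.774 × 19434 = 15042 W
n = 1134 rpm
ω = 2π×1134/60 = 118.8 rad/s
τ = P_out/ω = 15042/118.8 = 127 N·m

127 N·m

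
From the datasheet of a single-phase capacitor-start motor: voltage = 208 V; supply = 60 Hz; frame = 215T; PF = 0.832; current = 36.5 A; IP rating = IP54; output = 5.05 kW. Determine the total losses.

1270 W

P_in = V·I·cosφ = 208×36.5×0.832 = 6317 W
P_out = 5050 W
Losses = P_in − P_out = 6317 − 5050 = 1267 W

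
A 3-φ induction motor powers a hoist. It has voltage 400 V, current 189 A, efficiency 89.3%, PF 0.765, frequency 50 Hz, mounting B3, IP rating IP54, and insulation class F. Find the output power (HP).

P_in = √3·V·I·cosφ = 1.732 × 400 × 189 × 0.765 = 100168 W
P_out = η·P_in = 0.893 × 100168 = 89450 W
= 89450/746 = 120 HP

120 HP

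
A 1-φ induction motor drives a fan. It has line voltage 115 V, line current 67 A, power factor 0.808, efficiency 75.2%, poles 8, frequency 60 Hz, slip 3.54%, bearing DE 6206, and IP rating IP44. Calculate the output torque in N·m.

51.5 N·m

P_in = V·I·cosφ = 115 × 67 × 0.808 = 6226 W
P_out = η·P_in = 0.752 × 6226 = 4682 W
n_s = 120×60/8 = 900 rpm; n = 900×(1−0.0354) = 868 rpm
ω = 2π×868/60 = 90.9 rad/s
τ = P_out/ω = 4682/90.9 = 51.5 N·m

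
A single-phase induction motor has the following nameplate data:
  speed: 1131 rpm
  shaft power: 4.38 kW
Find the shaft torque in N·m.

37 N·m

ω = 2π × 1131/60 = 118.4 rad/s
τ = P/ω = 4380/118.4 = 37 N·m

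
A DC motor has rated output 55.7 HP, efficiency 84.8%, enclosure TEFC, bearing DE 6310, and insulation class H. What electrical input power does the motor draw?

49 kW

P_out = 55.7 × 746 = 41552 W
P_in = P_out/η = 41552/0.848 = 49000 W = 49 kW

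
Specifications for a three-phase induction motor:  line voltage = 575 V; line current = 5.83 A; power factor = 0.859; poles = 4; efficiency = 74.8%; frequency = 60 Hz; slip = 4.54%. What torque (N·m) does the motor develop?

20.7 N·m

P_in = √3·V·I·cosφ = 1.732 × 575 × 5.83 × 0.859 = 4987 W
P_out = η·P_in = 0.748 × 4987 = 3730 W
n_s = 120×60/4 = 1800 rpm; n = 1800×(1−0.0454) = 1718 rpm
ω = 2π×1718/60 = 179.9 rad/s
τ = P_out/ω = 3730/179.9 = 20.7 N·m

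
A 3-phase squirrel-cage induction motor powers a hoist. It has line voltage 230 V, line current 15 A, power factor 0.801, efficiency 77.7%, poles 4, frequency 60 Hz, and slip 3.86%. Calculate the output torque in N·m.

P_in = √3·V·I·cosφ = 1.732 × 230 × 15 × 0.801 = 4786 W
P_out = η·P_in = 0.777 × 4786 = 3719 W
n_s = 120×60/4 = 1800 rpm; n = 1800×(1−0.0386) = 1731 rpm
ω = 2π×1731/60 = 181.3 rad/s
τ = P_out/ω = 3719/181.3 = 20.5 N·m

20.5 N·m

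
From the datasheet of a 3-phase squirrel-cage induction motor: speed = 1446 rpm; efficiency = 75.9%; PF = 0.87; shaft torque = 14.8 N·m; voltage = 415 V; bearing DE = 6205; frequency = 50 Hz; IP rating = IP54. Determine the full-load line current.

4.72 A

ω = 2π×1446/60 = 151.4 rad/s; P_out = τω = 14.8 × 151.4 = 2241 W
P_in = P_out / η = 2241 / 0.759 = 2953 W
I_L = P_in / (√3·V_L·cosφ) = 2953 / (1.732 × 415 × 0.87) = 4.72 A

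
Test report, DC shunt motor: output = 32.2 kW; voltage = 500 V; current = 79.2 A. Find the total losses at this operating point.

P_in = V·I = 500×79.2 = 39600 W
P_out = 32200 W
Losses = P_in − P_out = 39600 − 32200 = 7400 W

7.4 kW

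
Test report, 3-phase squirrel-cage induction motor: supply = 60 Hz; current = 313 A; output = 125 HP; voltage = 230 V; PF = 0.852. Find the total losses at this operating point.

13000 W

P_in = √3·V·I·cosφ = 1.732×230×313×0.852 = 106233 W
P_out = 125×746 = 93250 W
Losses = P_in − P_out = 106233 − 93250 = 12983 W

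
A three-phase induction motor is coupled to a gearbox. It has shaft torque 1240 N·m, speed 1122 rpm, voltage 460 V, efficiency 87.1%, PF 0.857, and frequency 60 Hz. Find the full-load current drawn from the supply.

245 A

ω = 2π×1122/60 = 117.5 rad/s; P_out = τω = 1240 × 117.5 = 145700 W
P_in = P_out / η = 145700 / 0.871 = 167279 W
I_L = P_in / (√3·V_L·cosφ) = 167279 / (1.732 × 460 × 0.857) = 245 A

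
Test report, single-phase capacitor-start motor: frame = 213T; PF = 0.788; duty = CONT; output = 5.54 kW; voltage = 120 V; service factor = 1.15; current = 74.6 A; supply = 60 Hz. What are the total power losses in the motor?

P_in = V·I·cosφ = 120×74.6×0.788 = 7054 W
P_out = 5540 W
Losses = P_in − P_out = 7054 − 5540 = 1514 W

1.51 kW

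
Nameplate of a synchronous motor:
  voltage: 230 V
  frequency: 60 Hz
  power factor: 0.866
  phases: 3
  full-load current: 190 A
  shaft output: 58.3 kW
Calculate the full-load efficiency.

P_out = 58.3 kW = 58300 W
P_in = √3·V_L·I_L·cosφ = 1.732 × 230 × 190 × 0.866 = 65546 W
η = P_out / P_in = 58300 / 65546 = 0.889 = 88.9%

88.9 %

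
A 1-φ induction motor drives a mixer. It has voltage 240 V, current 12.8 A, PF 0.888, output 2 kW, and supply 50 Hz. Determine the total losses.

728 W

P_in = V·I·cosφ = 240×12.8×0.888 = 2728 W
P_out = 2000 W
Losses = P_in − P_out = 2728 − 2000 = 728 W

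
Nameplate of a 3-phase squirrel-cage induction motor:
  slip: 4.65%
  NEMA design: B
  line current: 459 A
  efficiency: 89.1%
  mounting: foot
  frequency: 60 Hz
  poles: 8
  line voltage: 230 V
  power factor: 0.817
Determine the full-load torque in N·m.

P_in = √3·V·I·cosφ = 1.732 × 230 × 459 × 0.817 = 149386 W
P_out = η·P_in = 0.891 × 149386 = 133103 W
n_s = 120×60/8 = 900 rpm; n = 900×(1−0.0465) = 858 rpm
ω = 2π×858/60 = 89.85 rad/s
τ = P_out/ω = 133103/89.85 = 1480 N·m

1480 N·m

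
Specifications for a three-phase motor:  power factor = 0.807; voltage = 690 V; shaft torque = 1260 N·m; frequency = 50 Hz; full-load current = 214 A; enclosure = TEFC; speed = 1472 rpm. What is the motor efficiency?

94.1 %

ω = 2π × 1472/60 = 154.1 rad/s; P_out = τω = 1260 × 154.1 = 194166 W
P_in = √3·V_L·I_L·cosφ = 1.732 × 690 × 214 × 0.807 = 206388 W
η = P_out / P_in = 194166 / 206388 = 0.941 = 94.1%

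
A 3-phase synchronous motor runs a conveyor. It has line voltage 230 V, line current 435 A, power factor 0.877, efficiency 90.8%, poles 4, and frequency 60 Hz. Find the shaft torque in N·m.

732 N·m

P_in = √3·V·I·cosφ = 1.732 × 230 × 435 × 0.877 = 151972 W
P_out = η·P_in = 0.908 × 151972 = 137991 W
n = n_s = 120×60/4 = 1800 rpm (synchronous)
ω = 2π×1800/60 = 188.5 rad/s
τ = P_out/ω = 137991/188.5 = 732 N·m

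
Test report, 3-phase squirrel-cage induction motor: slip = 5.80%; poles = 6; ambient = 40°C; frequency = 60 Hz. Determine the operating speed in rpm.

1130 rpm

n_s = 120f/p = 120×60/6 = 1200 rpm
n = n_s(1 − s) = 1200 × (1 − 0.058) = 1130 rpm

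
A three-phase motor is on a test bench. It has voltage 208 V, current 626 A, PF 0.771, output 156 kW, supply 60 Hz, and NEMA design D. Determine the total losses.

P_in = √3·V·I·cosφ = 1.732×208×626×0.771 = 173876 W
P_out = 156000 W
Losses = P_in − P_out = 173876 − 156000 = 17876 W

17.9 kW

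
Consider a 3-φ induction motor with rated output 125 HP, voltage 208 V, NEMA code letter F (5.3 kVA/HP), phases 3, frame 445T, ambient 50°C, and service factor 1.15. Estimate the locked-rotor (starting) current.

1840 A

S_LR = 5.3 × 125 = 662.5 kVA
I_LR = S_LR/(√3·V_L) = 662500/(1.732×208) = 1840 A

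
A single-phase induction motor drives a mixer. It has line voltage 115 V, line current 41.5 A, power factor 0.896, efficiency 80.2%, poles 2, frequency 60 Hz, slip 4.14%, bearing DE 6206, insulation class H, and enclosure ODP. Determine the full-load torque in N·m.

9.49 N·m

P_in = V·I·cosφ = 115 × 41.5 × 0.896 = 4276 W
P_out = η·P_in = 0.802 × 4276 = 3429 W
n_s = 120×60/2 = 3600 rpm; n = 3600×(1−0.0414) = 3451 rpm
ω = 2π×3451/60 = 361.4 rad/s
τ = P_out/ω = 3429/361.4 = 9.49 N·m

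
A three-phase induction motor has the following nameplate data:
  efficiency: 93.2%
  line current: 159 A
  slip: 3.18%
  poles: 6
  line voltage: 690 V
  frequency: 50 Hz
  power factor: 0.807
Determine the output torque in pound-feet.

P_in = √3·V·I·cosφ = 1.732 × 690 × 159 × 0.807 = 153344 W
P_out = η·P_in = 0.932 × 153344 = 142917 W
n_s = 120×50/6 = 1000 rpm; n = 1000×(1−0.0318) = 968 rpm
ω = 2π×968/60 = 101.4 rad/s
τ = P_out/ω = 142917/101.4 = 1409 N·m
In lb·ft: 1409/1.356 = 1040 lb·ft

1040 lb·ft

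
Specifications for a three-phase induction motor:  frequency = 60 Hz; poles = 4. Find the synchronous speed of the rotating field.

n_s = 120f/p = 120×60/4 = 1800 rpm

1800 rpm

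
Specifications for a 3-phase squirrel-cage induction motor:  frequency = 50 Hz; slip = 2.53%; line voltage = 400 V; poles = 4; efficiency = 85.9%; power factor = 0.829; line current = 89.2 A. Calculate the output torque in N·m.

287 N·m

P_in = √3·V·I·cosφ = 1.732 × 400 × 89.2 × 0.829 = 51230 W
P_out = η·P_in = 0.859 × 51230 = 44007 W
n_s = 120×50/4 = 1500 rpm; n = 1500×(1−0.0253) = 1462 rpm
ω = 2π×1462/60 = 153.1 rad/s
τ = P_out/ω = 44007/153.1 = 287 N·m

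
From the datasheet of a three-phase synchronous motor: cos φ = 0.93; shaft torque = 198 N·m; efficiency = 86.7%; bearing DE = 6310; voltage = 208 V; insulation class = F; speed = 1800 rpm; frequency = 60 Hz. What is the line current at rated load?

128 A

ω = 2π×1800/60 = 188.5 rad/s; P_out = τω = 198 × 188.5 = 37323 W
P_in = P_out / η = 37323 / 0.867 = 43048 W
I_L = P_in / (√3·V_L·cosφ) = 43048 / (1.732 × 208 × 0.93) = 128 A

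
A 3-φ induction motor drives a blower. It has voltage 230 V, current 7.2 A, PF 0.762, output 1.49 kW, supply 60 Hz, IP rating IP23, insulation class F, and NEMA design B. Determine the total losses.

696 W

P_in = √3·V·I·cosφ = 1.732×230×7.2×0.762 = 2186 W
P_out = 1490 W
Losses = P_in − P_out = 2186 − 1490 = 696 W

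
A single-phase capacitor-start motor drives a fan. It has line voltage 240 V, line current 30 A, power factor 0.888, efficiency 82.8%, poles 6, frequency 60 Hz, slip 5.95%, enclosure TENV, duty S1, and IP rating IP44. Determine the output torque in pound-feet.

33 lb·ft

P_in = V·I·cosφ = 240 × 30 × 0.888 = 6394 W
P_out = η·P_in = 0.828 × 6394 = 5294 W
n_s = 120×60/6 = 1200 rpm; n = 1200×(1−0.0595) = 1129 rpm
ω = 2π×1129/60 = 118.2 rad/s
τ = P_out/ω = 5294/118.2 = 44.79 N·m
In lb·ft: 44.79/1.356 = 33 lb·ft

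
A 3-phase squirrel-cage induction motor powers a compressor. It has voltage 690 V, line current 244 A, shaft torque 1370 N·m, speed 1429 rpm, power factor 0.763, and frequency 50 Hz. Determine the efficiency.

ω = 2π × 1429/60 = 149.6 rad/s; P_out = τω = 1370 × 149.6 = 204952 W
P_in = √3·V_L·I_L·cosφ = 1.732 × 690 × 244 × 0.763 = 222490 W
η = P_out / P_in = 204952 / 222490 = 0.921 = 92.1%

92.1 %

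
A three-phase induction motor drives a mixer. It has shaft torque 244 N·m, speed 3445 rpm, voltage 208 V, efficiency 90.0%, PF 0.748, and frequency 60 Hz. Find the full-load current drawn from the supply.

363 A

ω = 2π×3445/60 = 360.8 rad/s; P_out = τω = 244 × 360.8 = 88035 W
P_in = P_out / η = 88035 / 0.900 = 97817 W
I_L = P_in / (√3·V_L·cosφ) = 97817 / (1.732 × 208 × 0.748) = 363 A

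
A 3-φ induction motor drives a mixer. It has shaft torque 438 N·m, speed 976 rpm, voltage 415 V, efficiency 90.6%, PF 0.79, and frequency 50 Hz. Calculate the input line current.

87 A

ω = 2π×976/60 = 102.2 rad/s; P_out = τω = 438 × 102.2 = 44764 W
P_in = P_out / η = 44764 / 0.906 = 49408 W
I_L = P_in / (√3·V_L·cosφ) = 49408 / (1.732 × 415 × 0.79) = 87 A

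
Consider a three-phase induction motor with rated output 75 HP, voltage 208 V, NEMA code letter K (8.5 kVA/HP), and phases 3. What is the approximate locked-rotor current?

S_LR = 8.5 × 75 = 637.5 kVA
I_LR = S_LR/(√3·V_L) = 637500/(1.732×208) = 1770 A

1770 A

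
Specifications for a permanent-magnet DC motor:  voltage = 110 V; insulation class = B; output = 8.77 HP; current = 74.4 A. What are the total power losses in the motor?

1.64 kW

P_in = V·I = 110×74.4 = 8184 W
P_out = 8.77×746 = 6542 W
Losses = P_in − P_out = 8184 − 6542 = 1642 W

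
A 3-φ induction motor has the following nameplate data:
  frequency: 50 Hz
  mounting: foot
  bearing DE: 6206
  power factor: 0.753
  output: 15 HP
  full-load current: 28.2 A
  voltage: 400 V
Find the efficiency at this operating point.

76.1 %

P_out = 15 × 746 = 11190 W
P_in = √3·V_L·I_L·cosφ = 1.732 × 400 × 28.2 × 0.753 = 14711 W
η = P_out / P_in = 11190 / 14711 = 0.761 = 76.1%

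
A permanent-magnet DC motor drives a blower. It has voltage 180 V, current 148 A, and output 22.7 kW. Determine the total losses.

3940 W

P_in = V·I = 180×148 = 26640 W
P_out = 22700 W
Losses = P_in − P_out = 26640 − 22700 = 3940 W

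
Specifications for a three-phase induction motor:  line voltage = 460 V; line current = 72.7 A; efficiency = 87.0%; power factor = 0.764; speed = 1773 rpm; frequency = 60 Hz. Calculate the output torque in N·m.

207 N·m

P_in = √3·V·I·cosφ = 1.732 × 460 × 72.7 × 0.764 = 44252 W
P_out = η·P_in = 0.87 × 44252 = 38499 W
n = 1773 rpm
ω = 2π×1773/60 = 185.7 rad/s
τ = P_out/ω = 38499/185.7 = 207 N·m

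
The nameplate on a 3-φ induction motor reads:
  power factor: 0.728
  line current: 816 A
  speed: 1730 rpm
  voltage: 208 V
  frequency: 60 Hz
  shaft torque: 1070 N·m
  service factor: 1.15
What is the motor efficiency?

90.6 %

ω = 2π × 1730/60 = 181.2 rad/s; P_out = τω = 1070 × 181.2 = 193884 W
P_in = √3·V_L·I_L·cosφ = 1.732 × 208 × 816 × 0.728 = 214009 W
η = P_out / P_in = 193884 / 214009 = 0.906 = 90.6%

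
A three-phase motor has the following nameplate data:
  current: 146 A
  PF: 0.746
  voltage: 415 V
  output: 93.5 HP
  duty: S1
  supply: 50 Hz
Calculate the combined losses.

P_in = √3·V·I·cosφ = 1.732×415×146×0.746 = 78287 W
P_out = 93.5×746 = 69751 W
Losses = P_in − P_out = 78287 − 69751 = 8536 W

8.54 kW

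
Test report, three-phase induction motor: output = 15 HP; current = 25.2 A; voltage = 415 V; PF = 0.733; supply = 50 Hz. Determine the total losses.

2090 W

P_in = √3·V·I·cosφ = 1.732×415×25.2×0.733 = 13277 W
P_out = 15×746 = 11190 W
Losses = P_in − P_out = 13277 − 11190 = 2087 W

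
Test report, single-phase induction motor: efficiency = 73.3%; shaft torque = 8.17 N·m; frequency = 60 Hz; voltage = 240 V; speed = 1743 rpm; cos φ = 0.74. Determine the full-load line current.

ω = 2π×1743/60 = 182.5 rad/s; P_out = τω = 8.17 × 182.5 = 1491 W
P_in = P_out / η = 1491 / 0.733 = 2034 W
I = P_in / (V·cosφ) = 2034 / (240 × 0.74) = 11.5 A

11.5 A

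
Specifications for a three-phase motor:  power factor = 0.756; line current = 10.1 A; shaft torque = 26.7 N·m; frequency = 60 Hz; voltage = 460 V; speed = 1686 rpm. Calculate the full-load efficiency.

ω = 2π × 1686/60 = 176.6 rad/s; P_out = τω = 26.7 × 176.6 = 4715 W
P_in = √3·V_L·I_L·cosφ = 1.732 × 460 × 10.1 × 0.756 = 6083 W
η = P_out / P_in = 4715 / 6083 = 0.775 = 77.5%

77.5 %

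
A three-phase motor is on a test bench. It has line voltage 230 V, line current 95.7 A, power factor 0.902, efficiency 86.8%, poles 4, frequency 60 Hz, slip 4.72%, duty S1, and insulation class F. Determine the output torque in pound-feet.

123 lb·ft

P_in = √3·V·I·cosφ = 1.732 × 230 × 95.7 × 0.902 = 34387 W
P_out = η·P_in = 0.868 × 34387 = 29848 W
n_s = 120×60/4 = 1800 rpm; n = 1800×(1−0.0472) = 1715 rpm
ω = 2π×1715/60 = 179.6 rad/s
τ = P_out/ω = 29848/179.6 = 166.2 N·m
In lb·ft: 166.2/1.356 = 123 lb·ft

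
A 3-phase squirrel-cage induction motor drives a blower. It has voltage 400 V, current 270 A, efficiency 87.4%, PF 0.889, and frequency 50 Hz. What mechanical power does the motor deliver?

P_in = √3·V·I·cosφ = 1.732 × 400 × 270 × 0.889 = 166293 W
P_out = η·P_in = 0.874 × 166293 = 145340 W

145 kW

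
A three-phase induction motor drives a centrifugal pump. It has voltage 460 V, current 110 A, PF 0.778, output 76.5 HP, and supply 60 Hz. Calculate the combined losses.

11.1 kW

P_in = √3·V·I·cosφ = 1.732×460×110×0.778 = 68183 W
P_out = 76.5×746 = 57069 W
Losses = P_in − P_out = 68183 − 57069 = 11114 W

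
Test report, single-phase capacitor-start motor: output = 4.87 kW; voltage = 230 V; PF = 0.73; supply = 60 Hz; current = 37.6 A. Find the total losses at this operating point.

P_in = V·I·cosφ = 230×37.6×0.73 = 6313 W
P_out = 4870 W
Losses = P_in − P_out = 6313 − 4870 = 1443 W

1440 W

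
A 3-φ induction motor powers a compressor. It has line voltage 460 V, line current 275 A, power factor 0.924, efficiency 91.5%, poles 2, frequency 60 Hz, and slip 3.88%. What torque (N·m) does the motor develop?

P_in = √3·V·I·cosφ = 1.732 × 460 × 275 × 0.924 = 202447 W
P_out = η·P_in = 0.915 × 202447 = 185239 W
n_s = 120×60/2 = 3600 rpm; n = 3600×(1−0.0388) = 3460 rpm
ω = 2π×3460/60 = 362.3 rad/s
τ = P_out/ω = 185239/362.3 = 511 N·m

511 N·m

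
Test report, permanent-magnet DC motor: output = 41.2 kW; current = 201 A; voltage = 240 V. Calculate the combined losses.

P_in = V·I = 240×201 = 48240 W
P_out = 41200 W
Losses = P_in − P_out = 48240 − 41200 = 7040 W

7.04 kW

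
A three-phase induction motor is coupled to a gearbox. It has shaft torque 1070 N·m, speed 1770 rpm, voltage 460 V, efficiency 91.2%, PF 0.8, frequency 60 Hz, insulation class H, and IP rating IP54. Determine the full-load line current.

ω = 2π×1770/60 = 185.4 rad/s; P_out = τω = 1070 × 185.4 = 198378 W
P_in = P_out / η = 198378 / 0.912 = 217520 W
I_L = P_in / (√3·V_L·cosφ) = 217520 / (1.732 × 460 × 0.8) = 341 A

341 A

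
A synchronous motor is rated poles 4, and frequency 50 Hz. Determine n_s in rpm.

n_s = 120f/p = 120×50/4 = 1500 rpm

1500 rpm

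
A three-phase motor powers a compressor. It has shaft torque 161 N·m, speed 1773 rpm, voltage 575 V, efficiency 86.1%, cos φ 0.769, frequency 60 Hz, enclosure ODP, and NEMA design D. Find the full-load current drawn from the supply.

45.3 A

ω = 2π×1773/60 = 185.7 rad/s; P_out = τω = 161 × 185.7 = 29898 W
P_in = P_out / η = 29898 / 0.861 = 34725 W
I_L = P_in / (√3·V_L·cosφ) = 34725 / (1.732 × 575 × 0.769) = 45.3 A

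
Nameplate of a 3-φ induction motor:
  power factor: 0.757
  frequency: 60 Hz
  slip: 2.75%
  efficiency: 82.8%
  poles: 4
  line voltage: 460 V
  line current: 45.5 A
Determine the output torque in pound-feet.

P_in = √3·V·I·cosφ = 1.732 × 460 × 45.5 × 0.757 = 27442 W
P_out = η·P_in = 0.828 × 27442 = 22722 W
n_s = 120×60/4 = 1800 rpm; n = 1800×(1−0.0275) = 1751 rpm
ω = 2π×1751/60 = 183.4 rad/s
τ = P_out/ω = 22722/183.4 = 123.9 N·m
In lb·ft: 123.9/1.356 = 91.4 lb·ft

91.4 lb·ft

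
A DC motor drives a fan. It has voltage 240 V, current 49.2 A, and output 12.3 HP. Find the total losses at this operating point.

2.63 kW

P_in = V·I = 240×49.2 = 11808 W
P_out = 12.3×746 = 9176 W
Losses = P_in − P_out = 11808 − 9176 = 2632 W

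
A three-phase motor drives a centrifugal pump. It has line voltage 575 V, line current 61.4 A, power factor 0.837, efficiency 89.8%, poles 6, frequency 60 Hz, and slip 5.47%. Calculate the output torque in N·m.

387 N·m

P_in = √3·V·I·cosφ = 1.732 × 575 × 61.4 × 0.837 = 51181 W
P_out = η·P_in = 0.898 × 51181 = 45961 W
n_s = 120×60/6 = 1200 rpm; n = 1200×(1−0.0547) = 1134 rpm
ω = 2π×1134/60 = 118.8 rad/s
τ = P_out/ω = 45961/118.8 = 387 N·m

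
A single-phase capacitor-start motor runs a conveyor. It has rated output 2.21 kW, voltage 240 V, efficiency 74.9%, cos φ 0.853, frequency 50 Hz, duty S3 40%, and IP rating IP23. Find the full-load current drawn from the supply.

P_out = 2.21 kW = 2210 W
P_in = P_out / η = 2210 / 0.749 = 2951 W
I = P_in / (V·cosφ) = 2951 / (240 × 0.853) = 14.4 A

14.4 A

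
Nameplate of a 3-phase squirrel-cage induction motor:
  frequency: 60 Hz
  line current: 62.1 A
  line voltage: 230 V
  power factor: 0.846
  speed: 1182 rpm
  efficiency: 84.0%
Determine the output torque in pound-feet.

P_in = √3·V·I·cosφ = 1.732 × 230 × 62.1 × 0.846 = 20928 W
P_out = η·P_in = 0.84 × 20928 = 17580 W
n = 1182 rpm
ω = 2π×1182/60 = 123.8 rad/s
τ = P_out/ω = 17580/123.8 = 142 N·m
In lb·ft: 142/1.356 = 105 lb·ft

105 lb·ft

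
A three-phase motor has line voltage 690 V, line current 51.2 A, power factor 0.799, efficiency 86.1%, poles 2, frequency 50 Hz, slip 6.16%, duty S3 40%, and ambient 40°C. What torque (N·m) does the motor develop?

143 N·m

P_in = √3·V·I·cosφ = 1.732 × 690 × 51.2 × 0.799 = 48889 W
P_out = η·P_in = 0.861 × 48889 = 42093 W
n_s = 120×50/2 = 3000 rpm; n = 3000×(1−0.0616) = 2815 rpm
ω = 2π×2815/60 = 294.8 rad/s
τ = P_out/ω = 42093/294.8 = 143 N·m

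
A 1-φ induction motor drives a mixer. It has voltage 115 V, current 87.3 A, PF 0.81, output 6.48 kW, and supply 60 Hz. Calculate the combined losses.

1.65 kW

P_in = V·I·cosφ = 115×87.3×0.81 = 8132 W
P_out = 6480 W
Losses = P_in − P_out = 8132 − 6480 = 1652 W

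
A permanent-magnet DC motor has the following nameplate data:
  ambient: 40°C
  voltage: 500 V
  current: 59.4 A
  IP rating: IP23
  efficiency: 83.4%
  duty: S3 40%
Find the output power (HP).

P_in = V·I = 500 × 59.4 = 29700 W
P_out = η·P_in = 0.834 × 29700 = 24770 W
= 24770/746 = 33.2 HP

33.2 HP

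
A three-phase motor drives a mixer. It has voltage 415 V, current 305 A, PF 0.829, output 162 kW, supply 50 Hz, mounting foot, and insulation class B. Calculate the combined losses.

P_in = √3·V·I·cosφ = 1.732×415×305×0.829 = 181740 W
P_out = 162000 W
Losses = P_in − P_out = 181740 − 162000 = 19740 W

19700 W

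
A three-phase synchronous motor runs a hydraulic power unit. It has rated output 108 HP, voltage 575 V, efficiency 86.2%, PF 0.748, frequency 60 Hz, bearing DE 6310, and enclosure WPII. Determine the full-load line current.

P_out = 108 × 746 = 80568 W
P_in = P_out / η = 80568 / 0.862 = 93466 W
I_L = P_in / (√3·V_L·cosφ) = 93466 / (1.732 × 575 × 0.748) = 125 A

125 A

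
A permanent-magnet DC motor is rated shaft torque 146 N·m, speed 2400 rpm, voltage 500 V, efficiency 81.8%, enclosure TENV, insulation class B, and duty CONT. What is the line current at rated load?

89.7 A

ω = 2π×2400/60 = 251.3 rad/s; P_out = τω = 146 × 251.3 = 36690 W
P_in = P_out / η = 36690 / 0.818 = 44853 W
I = P_in / V = 44853 / 500 = 89.7 A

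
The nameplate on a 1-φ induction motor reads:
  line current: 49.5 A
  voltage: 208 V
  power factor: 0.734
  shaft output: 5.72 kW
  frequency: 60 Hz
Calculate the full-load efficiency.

75.7 %

P_out = 5.72 kW = 5720 W
P_in = V·I·cosφ = 208 × 49.5 × 0.734 = 7557 W
η = P_out / P_in = 5720 / 7557 = 0.757 = 75.7%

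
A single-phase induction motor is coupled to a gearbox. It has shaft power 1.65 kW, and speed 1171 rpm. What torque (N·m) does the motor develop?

ω = 2π × 1171/60 = 122.6 rad/s
τ = P/ω = 1650/122.6 = 13.5 N·m

13.5 N·m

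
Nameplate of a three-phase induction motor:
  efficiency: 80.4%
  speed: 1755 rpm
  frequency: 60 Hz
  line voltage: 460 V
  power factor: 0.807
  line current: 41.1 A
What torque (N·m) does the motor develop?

P_in = √3·V·I·cosφ = 1.732 × 460 × 41.1 × 0.807 = 26425 W
P_out = η·P_in = 0.804 × 26425 = 21246 W
n = 1755 rpm
ω = 2π×1755/60 = 183.8 rad/s
τ = P_out/ω = 21246/183.8 = 116 N·m

116 N·m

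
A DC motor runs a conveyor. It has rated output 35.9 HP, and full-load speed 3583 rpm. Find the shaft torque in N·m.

P_out = 35.9 × 746 = 26781 W
ω = 2π × 3583/60 = 375.2 rad/s
τ = P_out/ω = 26781/375.2 = 71.4 N·m

71.4 N·m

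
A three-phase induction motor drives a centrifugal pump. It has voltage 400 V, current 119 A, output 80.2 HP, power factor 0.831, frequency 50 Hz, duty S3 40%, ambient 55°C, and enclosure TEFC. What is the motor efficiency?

P_out = 80.2 × 746 = 59829 W
P_in = √3·V_L·I_L·cosφ = 1.732 × 400 × 119 × 0.831 = 68510 W
η = P_out / P_in = 59829 / 68510 = 0.873 = 87.3%

87.3 %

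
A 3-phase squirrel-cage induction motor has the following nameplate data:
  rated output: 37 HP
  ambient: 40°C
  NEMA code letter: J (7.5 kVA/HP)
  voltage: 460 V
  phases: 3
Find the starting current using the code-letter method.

348 A

S_LR = 7.5 × 37 = 277.5 kVA
I_LR = S_LR/(√3·V_L) = 277500/(1.732×460) = 348 A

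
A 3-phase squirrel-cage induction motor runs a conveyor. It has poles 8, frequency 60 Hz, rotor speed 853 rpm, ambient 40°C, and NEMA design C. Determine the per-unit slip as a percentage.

n_s = 120f/p = 120×60/8 = 900 rpm
s = (n_s − n)/n_s = (900 − 853)/900 = 0.0522

5.2 %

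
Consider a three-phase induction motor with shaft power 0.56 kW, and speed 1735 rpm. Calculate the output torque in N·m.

3.08 N·m

ω = 2π × 1735/60 = 181.7 rad/s
τ = P/ω = 560/181.7 = 3.08 N·m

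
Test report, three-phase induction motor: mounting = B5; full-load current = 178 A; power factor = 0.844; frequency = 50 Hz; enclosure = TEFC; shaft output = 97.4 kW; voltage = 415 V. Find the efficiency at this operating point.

P_out = 97.4 kW = 97400 W
P_in = √3·V_L·I_L·cosφ = 1.732 × 415 × 178 × 0.844 = 107984 W
η = P_out / P_in = 97400 / 107984 = 0.902 = 90.2%

90.2 %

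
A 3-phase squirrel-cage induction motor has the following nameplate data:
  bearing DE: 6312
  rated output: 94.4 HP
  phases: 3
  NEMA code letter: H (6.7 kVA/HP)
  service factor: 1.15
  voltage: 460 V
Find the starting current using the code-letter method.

S_LR = 6.7 × 94.4 = 632.48 kVA
I_LR = S_LR/(√3·V_L) = 632480/(1.732×460) = 794 A

794 A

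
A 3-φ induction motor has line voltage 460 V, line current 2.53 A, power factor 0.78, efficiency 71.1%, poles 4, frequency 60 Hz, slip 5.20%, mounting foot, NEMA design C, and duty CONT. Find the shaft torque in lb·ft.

P_in = √3·V·I·cosφ = 1.732 × 460 × 2.53 × 0.78 = 1572 W
P_out = η·P_in = 0.711 × 1572 = 1118 W
n_s = 120×60/4 = 1800 rpm; n = 1800×(1−0.052) = 1706 rpm
ω = 2π×1706/60 = 178.7 rad/s
τ = P_out/ω = 1118/178.7 = 6.256 N·m
In lb·ft: 6.256/1.356 = 4.61 lb·ft

4.61 lb·ft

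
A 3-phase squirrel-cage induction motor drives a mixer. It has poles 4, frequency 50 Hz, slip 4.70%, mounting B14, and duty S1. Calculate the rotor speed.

1430 rpm

n_s = 120f/p = 120×50/4 = 1500 rpm
n = n_s(1 − s) = 1500 × (1 − 0.047) = 1430 rpm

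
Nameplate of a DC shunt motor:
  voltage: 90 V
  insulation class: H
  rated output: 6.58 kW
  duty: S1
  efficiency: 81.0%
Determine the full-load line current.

P_out = 6.58 kW = 6580 W
P_in = P_out / η = 6580 / 0.810 = 8123 W
I = P_in / V = 8123 / 90 = 90.3 A

90.3 A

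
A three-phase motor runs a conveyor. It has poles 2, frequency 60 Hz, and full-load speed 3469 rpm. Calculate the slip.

3.64 %

n_s = 120f/p = 120×60/2 = 3600 rpm
s = (n_s − n)/n_s = (3600 − 3469)/3600 = 0.0364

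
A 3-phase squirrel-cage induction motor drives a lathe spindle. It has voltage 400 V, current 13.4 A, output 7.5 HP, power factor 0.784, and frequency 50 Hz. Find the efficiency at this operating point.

76.9 %

P_out = 7.5 × 746 = 5595 W
P_in = √3·V_L·I_L·cosφ = 1.732 × 400 × 13.4 × 0.784 = 7278 W
η = P_out / P_in = 5595 / 7278 = 0.769 = 76.9%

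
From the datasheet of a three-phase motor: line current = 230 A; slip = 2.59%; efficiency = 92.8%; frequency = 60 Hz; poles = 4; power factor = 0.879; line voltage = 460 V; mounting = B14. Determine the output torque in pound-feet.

P_in = √3·V·I·cosφ = 1.732 × 460 × 230 × 0.879 = 161073 W
P_out = η·P_in = 0.928 × 161073 = 149476 W
n_s = 120×60/4 = 1800 rpm; n = 1800×(1−0.0259) = 1753 rpm
ω = 2π×1753/60 = 183.6 rad/s
τ = P_out/ω = 149476/183.6 = 814.1 N·m
In lb·ft: 814.1/1.356 = 600 lb·ft

600 lb·ft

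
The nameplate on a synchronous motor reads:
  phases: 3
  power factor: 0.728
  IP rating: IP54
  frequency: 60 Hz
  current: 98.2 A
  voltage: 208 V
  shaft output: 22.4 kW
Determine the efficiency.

87.0 %

P_out = 22.4 kW = 22400 W
P_in = √3·V_L·I_L·cosφ = 1.732 × 208 × 98.2 × 0.728 = 25755 W
η = P_out / P_in = 22400 / 25755 = 0.870 = 87.0%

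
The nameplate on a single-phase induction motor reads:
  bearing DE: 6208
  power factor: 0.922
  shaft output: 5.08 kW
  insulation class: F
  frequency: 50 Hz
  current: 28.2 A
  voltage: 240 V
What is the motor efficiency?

81.4 %

P_out = 5.08 kW = 5080 W
P_in = V·I·cosφ = 240 × 28.2 × 0.922 = 6240 W
η = P_out / P_in = 5080 / 6240 = 0.814 = 81.4%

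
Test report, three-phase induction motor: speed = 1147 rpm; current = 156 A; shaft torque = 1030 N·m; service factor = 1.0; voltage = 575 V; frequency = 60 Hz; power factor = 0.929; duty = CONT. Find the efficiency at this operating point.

85.7 %

ω = 2π × 1147/60 = 120.1 rad/s; P_out = τω = 1030 × 120.1 = 123703 W
P_in = √3·V_L·I_L·cosφ = 1.732 × 575 × 156 × 0.929 = 144330 W
η = P_out / P_in = 123703 / 144330 = 0.857 = 85.7%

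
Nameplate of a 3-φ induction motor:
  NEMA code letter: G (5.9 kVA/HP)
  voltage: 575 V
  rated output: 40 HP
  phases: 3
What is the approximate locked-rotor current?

237 A

S_LR = 5.9 × 40 = 236 kVA
I_LR = S_LR/(√3·V_L) = 236000/(1.732×575) = 237 A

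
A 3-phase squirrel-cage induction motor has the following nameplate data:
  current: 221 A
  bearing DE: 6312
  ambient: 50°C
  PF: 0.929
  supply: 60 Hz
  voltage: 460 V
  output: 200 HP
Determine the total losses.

14.4 kW

P_in = √3·V·I·cosφ = 1.732×460×221×0.929 = 163574 W
P_out = 200×746 = 149200 W
Losses = P_in − P_out = 163574 − 149200 = 14374 W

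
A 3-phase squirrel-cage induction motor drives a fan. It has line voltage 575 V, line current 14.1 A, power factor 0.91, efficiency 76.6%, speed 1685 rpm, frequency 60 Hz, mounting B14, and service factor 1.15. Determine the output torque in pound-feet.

P_in = √3·V·I·cosφ = 1.732 × 575 × 14.1 × 0.91 = 12778 W
P_out = η·P_in = 0.766 × 12778 = 9788 W
n = 1685 rpm
ω = 2π×1685/60 = 176.5 rad/s
τ = P_out/ω = 9788/176.5 = 55.46 N·m
In lb·ft: 55.46/1.356 = 40.9 lb·ft

40.9 lb·ft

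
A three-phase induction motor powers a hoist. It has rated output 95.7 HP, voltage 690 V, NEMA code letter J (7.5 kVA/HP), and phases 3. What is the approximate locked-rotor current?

S_LR = 7.5 × 95.7 = 717.75 kVA
I_LR = S_LR/(√3·V_L) = 717750/(1.732×690) = 601 A

601 A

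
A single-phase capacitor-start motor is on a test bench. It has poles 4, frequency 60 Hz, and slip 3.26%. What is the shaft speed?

1741 rpm

n_s = 120f/p = 120×60/4 = 1800 rpm
n = n_s(1 − s) = 1800 × (1 − 0.0326) = 1741 rpm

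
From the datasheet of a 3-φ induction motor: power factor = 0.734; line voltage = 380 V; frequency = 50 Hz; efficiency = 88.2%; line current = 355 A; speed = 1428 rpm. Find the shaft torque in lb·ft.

746 lb·ft

P_in = √3·V·I·cosφ = 1.732 × 380 × 355 × 0.734 = 171497 W
P_out = η·P_in = 0.882 × 171497 = 151260 W
n = 1428 rpm
ω = 2π×1428/60 = 149.5 rad/s
τ = P_out/ω = 151260/149.5 = 1012 N·m
In lb·ft: 1012/1.356 = 746 lb·ft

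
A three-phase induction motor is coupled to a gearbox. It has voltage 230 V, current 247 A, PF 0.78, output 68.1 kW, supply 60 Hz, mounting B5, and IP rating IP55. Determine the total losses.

P_in = √3·V·I·cosφ = 1.732×230×247×0.78 = 76748 W
P_out = 68100 W
Losses = P_in − P_out = 76748 − 68100 = 8648 W

8650 W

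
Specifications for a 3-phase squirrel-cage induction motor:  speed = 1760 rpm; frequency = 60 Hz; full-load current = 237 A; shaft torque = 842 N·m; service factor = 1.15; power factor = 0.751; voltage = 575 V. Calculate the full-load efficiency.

87.5 %

ω = 2π × 1760/60 = 184.3 rad/s; P_out = τω = 842 × 184.3 = 155181 W
P_in = √3·V_L·I_L·cosφ = 1.732 × 575 × 237 × 0.751 = 177257 W
η = P_out / P_in = 155181 / 177257 = 0.875 = 87.5%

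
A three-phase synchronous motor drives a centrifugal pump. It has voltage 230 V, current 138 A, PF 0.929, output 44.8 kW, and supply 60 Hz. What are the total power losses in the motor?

P_in = √3·V·I·cosφ = 1.732×230×138×0.929 = 51071 W
P_out = 44800 W
Losses = P_in − P_out = 51071 − 44800 = 6271 W

6270 W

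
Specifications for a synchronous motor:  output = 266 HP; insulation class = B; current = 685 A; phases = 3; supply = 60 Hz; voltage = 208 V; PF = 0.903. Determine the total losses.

P_in = √3·V·I·cosφ = 1.732×208×685×0.903 = 222838 W
P_out = 266×746 = 198436 W
Losses = P_in − P_out = 222838 − 198436 = 24402 W

24.4 kW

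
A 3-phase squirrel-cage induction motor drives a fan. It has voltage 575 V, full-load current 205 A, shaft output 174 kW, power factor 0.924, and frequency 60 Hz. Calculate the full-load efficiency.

92.2 %

P_out = 174 kW = 174000 W
P_in = √3·V_L·I_L·cosφ = 1.732 × 575 × 205 × 0.924 = 188643 W
η = P_out / P_in = 174000 / 188643 = 0.922 = 92.2%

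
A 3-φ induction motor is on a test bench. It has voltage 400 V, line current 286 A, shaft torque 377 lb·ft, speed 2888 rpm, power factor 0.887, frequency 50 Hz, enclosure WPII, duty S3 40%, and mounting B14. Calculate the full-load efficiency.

τ = 377 lb·ft × 1.356 = 511.2 N·m
ω = 2π × 2888/60 = 302.4 rad/s; P_out = τω = 511.2 × 302.4 = 154587 W
P_in = √3·V_L·I_L·cosφ = 1.732 × 400 × 286 × 0.887 = 175751 W
η = P_out / P_in = 154587 / 175751 = 0.880 = 88.0%

88.0 %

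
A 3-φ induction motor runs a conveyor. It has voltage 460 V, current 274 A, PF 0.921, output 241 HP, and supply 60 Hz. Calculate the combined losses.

P_in = √3·V·I·cosφ = 1.732×460×274×0.921 = 201055 W
P_out = 241×746 = 179786 W
Losses = P_in − P_out = 201055 − 179786 = 21269 W

21300 W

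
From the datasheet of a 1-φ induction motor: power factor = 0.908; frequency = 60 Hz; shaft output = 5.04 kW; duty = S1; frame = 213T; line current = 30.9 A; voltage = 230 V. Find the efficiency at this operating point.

P_out = 5.04 kW = 5040 W
P_in = V·I·cosφ = 230 × 30.9 × 0.908 = 6453 W
η = P_out / P_in = 5040 / 6453 = 0.781 = 78.1%

78.1 %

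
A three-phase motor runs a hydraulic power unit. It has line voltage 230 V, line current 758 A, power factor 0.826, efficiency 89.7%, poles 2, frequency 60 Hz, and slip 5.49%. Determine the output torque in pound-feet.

463 lb·ft

P_in = √3·V·I·cosφ = 1.732 × 230 × 758 × 0.826 = 249416 W
P_out = η·P_in = 0.897 × 249416 = 223726 W
n_s = 120×60/2 = 3600 rpm; n = 3600×(1−0.0549) = 3402 rpm
ω = 2π×3402/60 = 356.3 rad/s
τ = P_out/ω = 223726/356.3 = 627.9 N·m
In lb·ft: 627.9/1.356 = 463 lb·ft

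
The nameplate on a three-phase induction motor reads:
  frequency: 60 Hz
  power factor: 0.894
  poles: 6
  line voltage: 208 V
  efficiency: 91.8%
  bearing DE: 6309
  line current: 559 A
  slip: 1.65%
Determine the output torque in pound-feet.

P_in = √3·V·I·cosφ = 1.732 × 208 × 559 × 0.894 = 180036 W
P_out = η·P_in = 0.918 × 180036 = 165273 W
n_s = 120×60/6 = 1200 rpm; n = 1200×(1−0.0165) = 1180 rpm
ω = 2π×1180/60 = 123.6 rad/s
τ = P_out/ω = 165273/123.6 = 1337 N·m
In lb·ft: 1337/1.356 = 986 lb·ft

986 lb·ft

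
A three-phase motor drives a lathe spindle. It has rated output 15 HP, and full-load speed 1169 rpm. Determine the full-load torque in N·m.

91.4 N·m

P_out = 15 × 746 = 11190 W
ω = 2π × 1169/60 = 122.4 rad/s
τ = P_out/ω = 11190/122.4 = 91.4 N·m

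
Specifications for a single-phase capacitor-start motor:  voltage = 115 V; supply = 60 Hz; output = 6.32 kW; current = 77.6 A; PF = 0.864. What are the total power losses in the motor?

1390 W

P_in = V·I·cosφ = 115×77.6×0.864 = 7710 W
P_out = 6320 W
Losses = P_in − P_out = 7710 − 6320 = 1390 W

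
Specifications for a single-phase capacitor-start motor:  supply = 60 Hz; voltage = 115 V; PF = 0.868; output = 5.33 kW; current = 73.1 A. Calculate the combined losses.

P_in = V·I·cosφ = 115×73.1×0.868 = 7297 W
P_out = 5330 W
Losses = P_in − P_out = 7297 − 5330 = 1967 W

1970 W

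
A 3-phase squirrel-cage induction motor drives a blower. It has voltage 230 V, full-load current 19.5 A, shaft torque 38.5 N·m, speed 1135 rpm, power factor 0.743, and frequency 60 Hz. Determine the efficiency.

ω = 2π × 1135/60 = 118.9 rad/s; P_out = τω = 38.5 × 118.9 = 4578 W
P_in = √3·V_L·I_L·cosφ = 1.732 × 230 × 19.5 × 0.743 = 5772 W
η = P_out / P_in = 4578 / 5772 = 0.793 = 79.3%

79.3 %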